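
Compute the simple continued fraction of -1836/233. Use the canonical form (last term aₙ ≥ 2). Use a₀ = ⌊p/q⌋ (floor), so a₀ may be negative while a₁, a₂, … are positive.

-1836 = -8·233 + 28
233 = 8·28 + 9
28 = 3·9 + 1
9 = 9·1 + 0  (stop)
So -1836/233 = [-8; 8, 3, 9].

[-8; 8, 3, 9]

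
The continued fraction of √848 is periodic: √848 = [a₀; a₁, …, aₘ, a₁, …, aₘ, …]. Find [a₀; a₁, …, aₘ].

[29; 8, 3, 3, 3, 8, 58]

a₀ = ⌊√848⌋ = 29.
With m₀=0, d₀=1 and mₖ₊₁ = dₖaₖ − mₖ, dₖ₊₁ = (n − mₖ₊₁²)/dₖ, aₖ₊₁ = ⌊(a₀+mₖ₊₁)/dₖ₊₁⌋:
  k=1: m=29, d=7, a=8
  k=2: m=27, d=17, a=3
  k=3: m=24, d=16, a=3
  k=4: m=24, d=17, a=3
  k=5: m=27, d=7, a=8
  k=6: m=29, d=1, a=58
d=1 and a=2a₀=58 at k=6, so the next step gives (m, d) = (29, 7) again — its k=1 value — and the period has length 6.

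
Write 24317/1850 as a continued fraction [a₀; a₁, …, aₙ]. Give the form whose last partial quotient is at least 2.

24317 = 13*1850 + 267
1850 = 6*267 + 248
267 = 1*248 + 19
248 = 13*19 + 1
19 = 19*1 + 0  (stop)
So 24317/1850 = [13; 6, 1, 13, 19].

[13; 6, 1, 13, 19]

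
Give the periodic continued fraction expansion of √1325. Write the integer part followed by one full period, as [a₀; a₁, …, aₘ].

[36; 2, 2, 72]

a₀ = ⌊√1325⌋ = 36.
With m₀=0, d₀=1 and mₖ₊₁ = dₖaₖ − mₖ, dₖ₊₁ = (n − mₖ₊₁²)/dₖ, aₖ₊₁ = ⌊(a₀+mₖ₊₁)/dₖ₊₁⌋:
  k=1: m=36, d=29, a=2
  k=2: m=22, d=29, a=2
  k=3: m=36, d=1, a=72
d=1 and a=2a₀=72 at k=3, so the next step gives (m, d) = (36, 29) again — its k=1 value — and the period has length 3.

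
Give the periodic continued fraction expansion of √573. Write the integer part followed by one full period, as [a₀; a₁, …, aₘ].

[23; 1, 14, 1, 46]

a₀ = ⌊√573⌋ = 23.
With m₀=0, d₀=1 and mₖ₊₁ = dₖaₖ − mₖ, dₖ₊₁ = (n − mₖ₊₁²)/dₖ, aₖ₊₁ = ⌊(a₀+mₖ₊₁)/dₖ₊₁⌋:
  k=1: m=23, d=44, a=1
  k=2: m=21, d=3, a=14
  k=3: m=21, d=44, a=1
  k=4: m=23, d=1, a=46
d=1 and a=2a₀=46 at k=4, so the next step gives (m, d) = (23, 44) again — its k=1 value — and the period has length 4.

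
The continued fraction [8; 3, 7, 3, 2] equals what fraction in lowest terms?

1331/160

Fold from the inside: start with 2/1.
  3 + 1/2 = 7/2
  7 + 2/7 = 51/7
  3 + 7/51 = 160/51
  8 + 51/160 = 1331/160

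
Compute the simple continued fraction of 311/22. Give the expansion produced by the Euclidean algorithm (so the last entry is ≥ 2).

[14; 7, 3]

311 = 14×22 + 3
22 = 7×3 + 1
3 = 3×1 + 0  (stop)
So 311/22 = [14; 7, 3].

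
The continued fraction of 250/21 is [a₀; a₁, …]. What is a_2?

250 = 11·21 + 19   →  a_0 = 11
21 = 1·19 + 2   →  a_1 = 1
19 = 9·2 + 1   →  a_2 = 9

9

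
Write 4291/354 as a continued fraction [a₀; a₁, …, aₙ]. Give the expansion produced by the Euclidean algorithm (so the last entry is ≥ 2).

4291 = 12*354 + 43
354 = 8*43 + 10
43 = 4*10 + 3
10 = 3*3 + 1
3 = 3*1 + 0  (stop)
So 4291/354 = [12; 8, 4, 3, 3].

[12; 8, 4, 3, 3]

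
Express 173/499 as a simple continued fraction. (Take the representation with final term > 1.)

[0; 2, 1, 7, 1, 1, 1, 6]

173 = 0×499 + 173
499 = 2×173 + 153
173 = 1×153 + 20
153 = 7×20 + 13
20 = 1×13 + 7
13 = 1×7 + 6
7 = 1×6 + 1
6 = 6×1 + 0  (stop)
So 173/499 = [0; 2, 1, 7, 1, 1, 1, 6].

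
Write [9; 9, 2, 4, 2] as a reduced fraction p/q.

Using pₖ = aₖpₖ₋₁ + pₖ₋₂ and qₖ = aₖqₖ₋₁ + qₖ₋₂:
  k=0: a=9, p=9, q=1
  k=1: a=9, p=82, q=9
  k=2: a=2, p=173, q=19
  k=3: a=4, p=774, q=85
  k=4: a=2, p=1721, q=189

1721/189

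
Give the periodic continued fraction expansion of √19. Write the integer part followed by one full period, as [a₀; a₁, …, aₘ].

a₀ = ⌊√19⌋ = 4.
With m₀=0, d₀=1 and mₖ₊₁ = dₖaₖ − mₖ, dₖ₊₁ = (n − mₖ₊₁²)/dₖ, aₖ₊₁ = ⌊(a₀+mₖ₊₁)/dₖ₊₁⌋:
  k=1: m=4, d=3, a=2
  k=2: m=2, d=5, a=1
  k=3: m=3, d=2, a=3
  k=4: m=3, d=5, a=1
  k=5: m=2, d=3, a=2
  k=6: m=4, d=1, a=8
d=1 and a=2a₀=8 at k=6, so the next step gives (m, d) = (4, 3) again — its k=1 value — and the period has length 6.

[4; 2, 1, 3, 1, 2, 8]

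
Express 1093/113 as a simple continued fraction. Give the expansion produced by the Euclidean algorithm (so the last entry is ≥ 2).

1093 = 9*113 + 76
113 = 1*76 + 37
76 = 2*37 + 2
37 = 18*2 + 1
2 = 2*1 + 0  (stop)
So 1093/113 = [9; 1, 2, 18, 2].

[9; 1, 2, 18, 2]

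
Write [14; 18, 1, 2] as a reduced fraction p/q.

Using pₖ = aₖpₖ₋₁ + pₖ₋₂ and qₖ = aₖqₖ₋₁ + qₖ₋₂:
  k=0: a=14, p=14, q=1
  k=1: a=18, p=253, q=18
  k=2: a=1, p=267, q=19
  k=3: a=2, p=787, q=56

787/56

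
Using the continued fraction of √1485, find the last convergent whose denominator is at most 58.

1079/28

√1485 = [38; 1, 1, 6, 1, 1, 76, …] (period length 6).
Convergents:
  p_0/q_0 = 38/1
  p_1/q_1 = 39/1
  p_2/q_2 = 77/2
  p_3/q_3 = 501/13
  p_4/q_4 = 578/15
  p_5/q_5 = 1079/28
  p_6/q_6 = 82582/2143
q_5 = 28 ≤ 58 < 2143 = q_6, so the answer is 1079/28.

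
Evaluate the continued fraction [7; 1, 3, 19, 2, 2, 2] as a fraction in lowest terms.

7319/944

Using pₖ = aₖpₖ₋₁ + pₖ₋₂ and qₖ = aₖqₖ₋₁ + qₖ₋₂:
  k=0: a=7, p=7, q=1
  k=1: a=1, p=8, q=1
  k=2: a=3, p=31, q=4
  k=3: a=19, p=597, q=77
  k=4: a=2, p=1225, q=158
  k=5: a=2, p=3047, q=393
  k=6: a=2, p=7319, q=944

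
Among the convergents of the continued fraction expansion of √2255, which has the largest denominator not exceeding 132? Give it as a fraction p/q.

√2255 = [47; 2, 18, 2, 94, …] (period length 4).
Convergents:
  p_0/q_0 = 47/1
  p_1/q_1 = 95/2
  p_2/q_2 = 1757/37
  p_3/q_3 = 3609/76
  p_4/q_4 = 341003/7181
q_3 = 76 ≤ 132 < 7181 = q_4, so the answer is 3609/76.

3609/76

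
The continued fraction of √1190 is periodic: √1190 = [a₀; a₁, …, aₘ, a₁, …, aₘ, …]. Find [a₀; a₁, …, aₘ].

[34; 2, 68]

a₀ = ⌊√1190⌋ = 34.
With m₀=0, d₀=1 and mₖ₊₁ = dₖaₖ − mₖ, dₖ₊₁ = (n − mₖ₊₁²)/dₖ, aₖ₊₁ = ⌊(a₀+mₖ₊₁)/dₖ₊₁⌋:
  k=1: m=34, d=34, a=2
  k=2: m=34, d=1, a=68
d=1 and a=2a₀=68 at k=2, so the next step gives (m, d) = (34, 34) again — its k=1 value — and the period has length 2.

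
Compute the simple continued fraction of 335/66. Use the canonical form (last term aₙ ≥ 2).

[5; 13, 5]

335 = 5*66 + 5
66 = 13*5 + 1
5 = 5*1 + 0  (stop)
So 335/66 = [5; 13, 5].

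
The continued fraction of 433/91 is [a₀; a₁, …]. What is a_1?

433 = 4·91 + 69   →  a_0 = 4
91 = 1·69 + 22   →  a_1 = 1

1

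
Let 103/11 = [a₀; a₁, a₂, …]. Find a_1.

103 = 9·11 + 4   →  a_0 = 9
11 = 2·4 + 3   →  a_1 = 2

2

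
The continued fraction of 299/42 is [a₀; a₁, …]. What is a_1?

299 = 7·42 + 5   →  a_0 = 7
42 = 8·5 + 2   →  a_1 = 8

8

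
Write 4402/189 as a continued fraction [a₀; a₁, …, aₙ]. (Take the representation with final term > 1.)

4402 = 23×189 + 55
189 = 3×55 + 24
55 = 2×24 + 7
24 = 3×7 + 3
7 = 2×3 + 1
3 = 3×1 + 0  (stop)
So 4402/189 = [23; 3, 2, 3, 2, 3].

[23; 3, 2, 3, 2, 3]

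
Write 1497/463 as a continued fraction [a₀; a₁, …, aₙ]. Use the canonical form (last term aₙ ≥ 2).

1497 = 3*463 + 108
463 = 4*108 + 31
108 = 3*31 + 15
31 = 2*15 + 1
15 = 15*1 + 0  (stop)
So 1497/463 = [3; 4, 3, 2, 15].

[3; 4, 3, 2, 15]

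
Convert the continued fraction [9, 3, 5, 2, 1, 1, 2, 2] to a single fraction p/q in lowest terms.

Fold from the inside: start with 2/1.
  2 + 1/2 = 5/2
  1 + 2/5 = 7/5
  1 + 5/7 = 12/7
  2 + 7/12 = 31/12
  5 + 12/31 = 167/31
  3 + 31/167 = 532/167
  9 + 167/532 = 4955/532

4955/532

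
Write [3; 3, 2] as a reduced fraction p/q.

23/7

Fold from the inside: start with 2/1.
  3 + 1/2 = 7/2
  3 + 2/7 = 23/7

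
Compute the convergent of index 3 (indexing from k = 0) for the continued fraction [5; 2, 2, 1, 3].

38/7

Using pₖ = aₖpₖ₋₁ + pₖ₋₂, qₖ = aₖqₖ₋₁ + qₖ₋₂ (with p₋₁=1, p₋₂=0, q₋₁=0, q₋₂=1):
  k=0: a=5, p=5, q=1
  k=1: a=2, p=11, q=2
  k=2: a=2, p=27, q=5
  k=3: a=1, p=38, q=7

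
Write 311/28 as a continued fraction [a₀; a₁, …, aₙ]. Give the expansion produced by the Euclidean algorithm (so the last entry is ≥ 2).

311 = 11·28 + 3
28 = 9·3 + 1
3 = 3·1 + 0  (stop)
So 311/28 = [11; 9, 3].

[11; 9, 3]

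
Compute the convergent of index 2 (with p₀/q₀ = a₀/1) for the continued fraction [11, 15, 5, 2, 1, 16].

Using pₖ = aₖpₖ₋₁ + pₖ₋₂, qₖ = aₖqₖ₋₁ + qₖ₋₂ (with p₋₁=1, p₋₂=0, q₋₁=0, q₋₂=1):
  k=0: a=11, p=11, q=1
  k=1: a=15, p=166, q=15
  k=2: a=5, p=841, q=76

841/76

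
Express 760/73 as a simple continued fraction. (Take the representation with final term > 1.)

760 = 10×73 + 30
73 = 2×30 + 13
30 = 2×13 + 4
13 = 3×4 + 1
4 = 4×1 + 0  (stop)
So 760/73 = [10; 2, 2, 3, 4].

[10; 2, 2, 3, 4]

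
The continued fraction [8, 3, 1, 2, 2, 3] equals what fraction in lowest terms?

Using pₖ = aₖpₖ₋₁ + pₖ₋₂ and qₖ = aₖqₖ₋₁ + qₖ₋₂:
  k=0: a=8, p=8, q=1
  k=1: a=3, p=25, q=3
  k=2: a=1, p=33, q=4
  k=3: a=2, p=91, q=11
  k=4: a=2, p=215, q=26
  k=5: a=3, p=736, q=89

736/89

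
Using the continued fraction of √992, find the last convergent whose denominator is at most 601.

√992 = [31; 2, 62, …] (period length 2).
Convergents:
  p_0/q_0 = 31/1
  p_1/q_1 = 63/2
  p_2/q_2 = 3937/125
  p_3/q_3 = 7937/252
  p_4/q_4 = 496031/15749
q_3 = 252 ≤ 601 < 15749 = q_4, so the answer is 7937/252.

7937/252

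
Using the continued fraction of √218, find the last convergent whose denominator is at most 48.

√218 = [14; 1, 3, 3, 1, 28, …] (period length 5).
Convergents:
  p_0/q_0 = 14/1
  p_1/q_1 = 15/1
  p_2/q_2 = 59/4
  p_3/q_3 = 192/13
  p_4/q_4 = 251/17
  p_5/q_5 = 7220/489
q_4 = 17 ≤ 48 < 489 = q_5, so the answer is 251/17.

251/17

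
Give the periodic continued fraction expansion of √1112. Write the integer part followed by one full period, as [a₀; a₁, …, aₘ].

a₀ = ⌊√1112⌋ = 33.
With m₀=0, d₀=1 and mₖ₊₁ = dₖaₖ − mₖ, dₖ₊₁ = (n − mₖ₊₁²)/dₖ, aₖ₊₁ = ⌊(a₀+mₖ₊₁)/dₖ₊₁⌋:
  k=1: m=33, d=23, a=2
  k=2: m=13, d=41, a=1
  k=3: m=28, d=8, a=7
  k=4: m=28, d=41, a=1
  k=5: m=13, d=23, a=2
  k=6: m=33, d=1, a=66
d=1 and a=2a₀=66 at k=6, so the next step gives (m, d) = (33, 23) again — its k=1 value — and the period has length 6.

[33; 2, 1, 7, 1, 2, 66]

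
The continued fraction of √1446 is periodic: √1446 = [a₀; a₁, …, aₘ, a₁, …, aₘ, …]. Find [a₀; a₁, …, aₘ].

[38; 38, 76]

a₀ = ⌊√1446⌋ = 38.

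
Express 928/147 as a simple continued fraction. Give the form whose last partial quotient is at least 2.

[6; 3, 5, 9]

928 = 6×147 + 46
147 = 3×46 + 9
46 = 5×9 + 1
9 = 9×1 + 0  (stop)
So 928/147 = [6; 3, 5, 9].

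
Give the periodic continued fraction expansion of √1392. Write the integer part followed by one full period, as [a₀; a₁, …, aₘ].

[37; 3, 4, 3, 74]

a₀ = ⌊√1392⌋ = 37.
With m₀=0, d₀=1 and mₖ₊₁ = dₖaₖ − mₖ, dₖ₊₁ = (n − mₖ₊₁²)/dₖ, aₖ₊₁ = ⌊(a₀+mₖ₊₁)/dₖ₊₁⌋:
  k=1: m=37, d=23, a=3
  k=2: m=32, d=16, a=4
  k=3: m=32, d=23, a=3
  k=4: m=37, d=1, a=74
d=1 and a=2a₀=74 at k=4, so the next step gives (m, d) = (37, 23) again — its k=1 value — and the period has length 4.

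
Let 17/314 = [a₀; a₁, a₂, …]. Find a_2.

17 = 0·314 + 17   →  a_0 = 0
314 = 18·17 + 8   →  a_1 = 18
17 = 2·8 + 1   →  a_2 = 2

2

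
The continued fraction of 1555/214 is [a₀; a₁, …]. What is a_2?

1

1555 = 7·214 + 57   →  a_0 = 7
214 = 3·57 + 43   →  a_1 = 3
57 = 1·43 + 14   →  a_2 = 1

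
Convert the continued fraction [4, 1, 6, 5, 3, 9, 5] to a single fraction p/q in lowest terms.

26589/5470

Fold from the inside: start with 5/1.
  9 + 1/5 = 46/5
  3 + 5/46 = 143/46
  5 + 46/143 = 761/143
  6 + 143/761 = 4709/761
  1 + 761/4709 = 5470/4709
  4 + 4709/5470 = 26589/5470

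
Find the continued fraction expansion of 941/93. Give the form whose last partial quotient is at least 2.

[10; 8, 2, 5]

941 = 10*93 + 11
93 = 8*11 + 5
11 = 2*5 + 1
5 = 5*1 + 0  (stop)
So 941/93 = [10; 8, 2, 5].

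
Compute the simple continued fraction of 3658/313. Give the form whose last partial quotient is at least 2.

3658 = 11×313 + 215
313 = 1×215 + 98
215 = 2×98 + 19
98 = 5×19 + 3
19 = 6×3 + 1
3 = 3×1 + 0  (stop)
So 3658/313 = [11; 1, 2, 5, 6, 3].

[11; 1, 2, 5, 6, 3]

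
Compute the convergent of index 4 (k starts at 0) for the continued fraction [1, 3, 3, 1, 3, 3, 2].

64/49

Using pₖ = aₖpₖ₋₁ + pₖ₋₂, qₖ = aₖqₖ₋₁ + qₖ₋₂ (with p₋₁=1, p₋₂=0, q₋₁=0, q₋₂=1):
  k=0: a=1, p=1, q=1
  k=1: a=3, p=4, q=3
  k=2: a=3, p=13, q=10
  k=3: a=1, p=17, q=13
  k=4: a=3, p=64, q=49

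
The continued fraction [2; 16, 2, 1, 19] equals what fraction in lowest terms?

1987/964

Fold from the inside: start with 19/1.
  1 + 1/19 = 20/19
  2 + 19/20 = 59/20
  16 + 20/59 = 964/59
  2 + 59/964 = 1987/964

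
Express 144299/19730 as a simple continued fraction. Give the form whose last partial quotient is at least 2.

144299 = 7×19730 + 6189
19730 = 3×6189 + 1163
6189 = 5×1163 + 374
1163 = 3×374 + 41
374 = 9×41 + 5
41 = 8×5 + 1
5 = 5×1 + 0  (stop)
So 144299/19730 = [7; 3, 5, 3, 9, 8, 5].

[7; 3, 5, 3, 9, 8, 5]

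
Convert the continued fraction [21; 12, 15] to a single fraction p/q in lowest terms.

3816/181

Fold from the inside: start with 15/1.
  12 + 1/15 = 181/15
  21 + 15/181 = 3816/181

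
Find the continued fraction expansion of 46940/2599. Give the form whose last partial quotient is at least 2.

46940 = 18·2599 + 158
2599 = 16·158 + 71
158 = 2·71 + 16
71 = 4·16 + 7
16 = 2·7 + 2
7 = 3·2 + 1
2 = 2·1 + 0  (stop)
So 46940/2599 = [18; 16, 2, 4, 2, 3, 2].

[18; 16, 2, 4, 2, 3, 2]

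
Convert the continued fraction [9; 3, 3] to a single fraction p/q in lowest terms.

Fold from the inside: start with 3/1.
  3 + 1/3 = 10/3
  9 + 3/10 = 93/10

93/10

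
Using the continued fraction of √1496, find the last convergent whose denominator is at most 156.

3365/87

√1496 = [38; 1, 2, 9, 2, 1, 76, …] (period length 6).
Convergents:
  p_0/q_0 = 38/1
  p_1/q_1 = 39/1
  p_2/q_2 = 116/3
  p_3/q_3 = 1083/28
  p_4/q_4 = 2282/59
  p_5/q_5 = 3365/87
  p_6/q_6 = 258022/6671
q_5 = 87 ≤ 156 < 6671 = q_6, so the answer is 3365/87.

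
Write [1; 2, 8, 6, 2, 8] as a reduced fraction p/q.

Using pₖ = aₖpₖ₋₁ + pₖ₋₂ and qₖ = aₖqₖ₋₁ + qₖ₋₂:
  k=0: a=1, p=1, q=1
  k=1: a=2, p=3, q=2
  k=2: a=8, p=25, q=17
  k=3: a=6, p=153, q=104
  k=4: a=2, p=331, q=225
  k=5: a=8, p=2801, q=1904

2801/1904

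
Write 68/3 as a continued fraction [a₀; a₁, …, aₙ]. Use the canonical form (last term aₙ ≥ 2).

[22; 1, 2]

68 = 22×3 + 2
3 = 1×2 + 1
2 = 2×1 + 0  (stop)
So 68/3 = [22; 1, 2].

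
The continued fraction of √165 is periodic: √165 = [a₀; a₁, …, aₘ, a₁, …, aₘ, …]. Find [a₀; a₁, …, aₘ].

a₀ = ⌊√165⌋ = 12.
With m₀=0, d₀=1 and mₖ₊₁ = dₖaₖ − mₖ, dₖ₊₁ = (n − mₖ₊₁²)/dₖ, aₖ₊₁ = ⌊(a₀+mₖ₊₁)/dₖ₊₁⌋:
  k=1: m=12, d=21, a=1
  k=2: m=9, d=4, a=5
  k=3: m=11, d=11, a=2
  k=4: m=11, d=4, a=5
  k=5: m=9, d=21, a=1
  k=6: m=12, d=1, a=24
d=1 and a=2a₀=24 at k=6, so the next step gives (m, d) = (12, 21) again — its k=1 value — and the period has length 6.

[12; 1, 5, 2, 5, 1, 24]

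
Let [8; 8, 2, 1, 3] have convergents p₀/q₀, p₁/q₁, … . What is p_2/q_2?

Using pₖ = aₖpₖ₋₁ + pₖ₋₂, qₖ = aₖqₖ₋₁ + qₖ₋₂ (with p₋₁=1, p₋₂=0, q₋₁=0, q₋₂=1):
  k=0: a=8, p=8, q=1
  k=1: a=8, p=65, q=8
  k=2: a=2, p=138, q=17

138/17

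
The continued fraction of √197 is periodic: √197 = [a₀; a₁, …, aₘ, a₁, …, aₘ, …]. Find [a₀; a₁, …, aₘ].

[14; 28]

a₀ = ⌊√197⌋ = 14.
With m₀=0, d₀=1 and mₖ₊₁ = dₖaₖ − mₖ, dₖ₊₁ = (n − mₖ₊₁²)/dₖ, aₖ₊₁ = ⌊(a₀+mₖ₊₁)/dₖ₊₁⌋:
  k=1: m=14, d=1, a=28
d=1 and a=2a₀=28 at k=1, so the next step gives (m, d) = (14, 1) again — its k=1 value — and the period has length 1.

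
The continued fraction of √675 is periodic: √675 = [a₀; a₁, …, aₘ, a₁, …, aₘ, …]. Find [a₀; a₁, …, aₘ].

a₀ = ⌊√675⌋ = 25.

[25; 1, 50]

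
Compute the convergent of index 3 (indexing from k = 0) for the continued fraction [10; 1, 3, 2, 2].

Using pₖ = aₖpₖ₋₁ + pₖ₋₂, qₖ = aₖqₖ₋₁ + qₖ₋₂ (with p₋₁=1, p₋₂=0, q₋₁=0, q₋₂=1):
  k=0: a=10, p=10, q=1
  k=1: a=1, p=11, q=1
  k=2: a=3, p=43, q=4
  k=3: a=2, p=97, q=9

97/9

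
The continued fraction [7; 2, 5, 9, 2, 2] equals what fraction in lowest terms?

Fold from the inside: start with 2/1.
  2 + 1/2 = 5/2
  9 + 2/5 = 47/5
  5 + 5/47 = 240/47
  2 + 47/240 = 527/240
  7 + 240/527 = 3929/527

3929/527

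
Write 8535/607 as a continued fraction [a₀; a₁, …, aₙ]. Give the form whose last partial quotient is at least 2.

[14; 16, 2, 2, 7]

8535 = 14*607 + 37
607 = 16*37 + 15
37 = 2*15 + 7
15 = 2*7 + 1
7 = 7*1 + 0  (stop)
So 8535/607 = [14; 16, 2, 2, 7].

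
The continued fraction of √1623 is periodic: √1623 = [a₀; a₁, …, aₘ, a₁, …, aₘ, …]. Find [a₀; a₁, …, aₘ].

a₀ = ⌊√1623⌋ = 40.
With m₀=0, d₀=1 and mₖ₊₁ = dₖaₖ − mₖ, dₖ₊₁ = (n − mₖ₊₁²)/dₖ, aₖ₊₁ = ⌊(a₀+mₖ₊₁)/dₖ₊₁⌋:
  k=1: m=40, d=23, a=3
  k=2: m=29, d=34, a=2
  k=3: m=39, d=3, a=26
  k=4: m=39, d=34, a=2
  k=5: m=29, d=23, a=3
  k=6: m=40, d=1, a=80
d=1 and a=2a₀=80 at k=6, so the next step gives (m, d) = (40, 23) again — its k=1 value — and the period has length 6.

[40; 3, 2, 26, 2, 3, 80]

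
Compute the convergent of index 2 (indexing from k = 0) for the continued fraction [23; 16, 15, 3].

Using pₖ = aₖpₖ₋₁ + pₖ₋₂, qₖ = aₖqₖ₋₁ + qₖ₋₂ (with p₋₁=1, p₋₂=0, q₋₁=0, q₋₂=1):
  k=0: a=23, p=23, q=1
  k=1: a=16, p=369, q=16
  k=2: a=15, p=5558, q=241

5558/241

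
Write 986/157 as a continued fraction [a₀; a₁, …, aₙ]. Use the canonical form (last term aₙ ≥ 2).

986 = 6·157 + 44
157 = 3·44 + 25
44 = 1·25 + 19
25 = 1·19 + 6
19 = 3·6 + 1
6 = 6·1 + 0  (stop)
So 986/157 = [6; 3, 1, 1, 3, 6].

[6; 3, 1, 1, 3, 6]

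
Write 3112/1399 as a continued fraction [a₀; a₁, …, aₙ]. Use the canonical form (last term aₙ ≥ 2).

3112 = 2*1399 + 314
1399 = 4*314 + 143
314 = 2*143 + 28
143 = 5*28 + 3
28 = 9*3 + 1
3 = 3*1 + 0  (stop)
So 3112/1399 = [2; 4, 2, 5, 9, 3].

[2; 4, 2, 5, 9, 3]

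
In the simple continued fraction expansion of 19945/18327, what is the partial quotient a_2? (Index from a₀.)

3

19945 = 1·18327 + 1618   →  a_0 = 1
18327 = 11·1618 + 529   →  a_1 = 11
1618 = 3·529 + 31   →  a_2 = 3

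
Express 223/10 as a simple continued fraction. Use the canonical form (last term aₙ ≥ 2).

[22; 3, 3]

223 = 22*10 + 3
10 = 3*3 + 1
3 = 3*1 + 0  (stop)
So 223/10 = [22; 3, 3].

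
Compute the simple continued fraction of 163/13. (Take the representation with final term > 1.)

163 = 12*13 + 7
13 = 1*7 + 6
7 = 1*6 + 1
6 = 6*1 + 0  (stop)
So 163/13 = [12; 1, 1, 6].

[12; 1, 1, 6]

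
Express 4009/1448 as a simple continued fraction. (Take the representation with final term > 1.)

[2; 1, 3, 3, 9, 1, 4, 2]

4009 = 2×1448 + 1113
1448 = 1×1113 + 335
1113 = 3×335 + 108
335 = 3×108 + 11
108 = 9×11 + 9
11 = 1×9 + 2
9 = 4×2 + 1
2 = 2×1 + 0  (stop)
So 4009/1448 = [2; 1, 3, 3, 9, 1, 4, 2].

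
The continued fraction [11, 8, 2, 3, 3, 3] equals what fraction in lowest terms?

Using pₖ = aₖpₖ₋₁ + pₖ₋₂ and qₖ = aₖqₖ₋₁ + qₖ₋₂:
  k=0: a=11, p=11, q=1
  k=1: a=8, p=89, q=8
  k=2: a=2, p=189, q=17
  k=3: a=3, p=656, q=59
  k=4: a=3, p=2157, q=194
  k=5: a=3, p=7127, q=641

7127/641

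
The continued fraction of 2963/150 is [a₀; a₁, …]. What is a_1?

1

2963 = 19·150 + 113   →  a_0 = 19
150 = 1·113 + 37   →  a_1 = 1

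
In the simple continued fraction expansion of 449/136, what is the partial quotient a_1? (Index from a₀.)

449 = 3·136 + 41   →  a_0 = 3
136 = 3·41 + 13   →  a_1 = 3

3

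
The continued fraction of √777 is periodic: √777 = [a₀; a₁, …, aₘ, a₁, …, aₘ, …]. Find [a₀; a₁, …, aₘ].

[27; 1, 6, 1, 54]

a₀ = ⌊√777⌋ = 27.
With m₀=0, d₀=1 and mₖ₊₁ = dₖaₖ − mₖ, dₖ₊₁ = (n − mₖ₊₁²)/dₖ, aₖ₊₁ = ⌊(a₀+mₖ₊₁)/dₖ₊₁⌋:
  k=1: m=27, d=48, a=1
  k=2: m=21, d=7, a=6
  k=3: m=21, d=48, a=1
  k=4: m=27, d=1, a=54
d=1 and a=2a₀=54 at k=4, so the next step gives (m, d) = (27, 48) again — its k=1 value — and the period has length 4.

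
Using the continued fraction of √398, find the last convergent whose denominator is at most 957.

15940/799

√398 = [19; 1, 18, 1, 38, …] (period length 4).
Convergents:
  p_0/q_0 = 19/1
  p_1/q_1 = 20/1
  p_2/q_2 = 379/19
  p_3/q_3 = 399/20
  p_4/q_4 = 15541/779
  p_5/q_5 = 15940/799
  p_6/q_6 = 302461/15161
q_5 = 799 ≤ 957 < 15161 = q_6, so the answer is 15940/799.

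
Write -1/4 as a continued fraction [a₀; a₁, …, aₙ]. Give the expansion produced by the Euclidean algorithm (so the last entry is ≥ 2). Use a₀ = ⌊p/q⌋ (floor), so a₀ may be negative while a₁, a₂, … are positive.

-1 = -1×4 + 3
4 = 1×3 + 1
3 = 3×1 + 0  (stop)
So -1/4 = [-1; 1, 3].

[-1; 1, 3]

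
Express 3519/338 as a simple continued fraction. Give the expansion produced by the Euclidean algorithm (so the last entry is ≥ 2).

[10; 2, 2, 3, 6, 3]

3519 = 10×338 + 139
338 = 2×139 + 60
139 = 2×60 + 19
60 = 3×19 + 3
19 = 6×3 + 1
3 = 3×1 + 0  (stop)
So 3519/338 = [10; 2, 2, 3, 6, 3].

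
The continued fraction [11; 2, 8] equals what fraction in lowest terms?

Fold from the inside: start with 8/1.
  2 + 1/8 = 17/8
  11 + 8/17 = 195/17

195/17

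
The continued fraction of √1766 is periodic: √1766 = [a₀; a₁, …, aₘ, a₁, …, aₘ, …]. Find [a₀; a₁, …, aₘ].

a₀ = ⌊√1766⌋ = 42.
With m₀=0, d₀=1 and mₖ₊₁ = dₖaₖ − mₖ, dₖ₊₁ = (n − mₖ₊₁²)/dₖ, aₖ₊₁ = ⌊(a₀+mₖ₊₁)/dₖ₊₁⌋:
  k=1: m=42, d=2, a=42
  k=2: m=42, d=1, a=84
d=1 and a=2a₀=84 at k=2, so the next step gives (m, d) = (42, 2) again — its k=1 value — and the period has length 2.

[42; 42, 84]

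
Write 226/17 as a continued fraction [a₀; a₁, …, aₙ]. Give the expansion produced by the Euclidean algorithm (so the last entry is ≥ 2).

[13; 3, 2, 2]

226 = 13·17 + 5
17 = 3·5 + 2
5 = 2·2 + 1
2 = 2·1 + 0  (stop)
So 226/17 = [13; 3, 2, 2].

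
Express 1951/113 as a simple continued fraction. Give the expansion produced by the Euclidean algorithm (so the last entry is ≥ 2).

[17; 3, 1, 3, 3, 2]

1951 = 17·113 + 30
113 = 3·30 + 23
30 = 1·23 + 7
23 = 3·7 + 2
7 = 3·2 + 1
2 = 2·1 + 0  (stop)
So 1951/113 = [17; 3, 1, 3, 3, 2].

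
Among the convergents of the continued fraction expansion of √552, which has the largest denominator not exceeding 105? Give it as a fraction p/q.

√552 = [23; 2, 46, …] (period length 2).
Convergents:
  p_0/q_0 = 23/1
  p_1/q_1 = 47/2
  p_2/q_2 = 2185/93
  p_3/q_3 = 4417/188
q_2 = 93 ≤ 105 < 188 = q_3, so the answer is 2185/93.

2185/93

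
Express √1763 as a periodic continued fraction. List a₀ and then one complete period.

a₀ = ⌊√1763⌋ = 41.
With m₀=0, d₀=1 and mₖ₊₁ = dₖaₖ − mₖ, dₖ₊₁ = (n − mₖ₊₁²)/dₖ, aₖ₊₁ = ⌊(a₀+mₖ₊₁)/dₖ₊₁⌋:
  k=1: m=41, d=82, a=1
  k=2: m=41, d=1, a=82
d=1 and a=2a₀=82 at k=2, so the next step gives (m, d) = (41, 82) again — its k=1 value — and the period has length 2.

[41; 1, 82]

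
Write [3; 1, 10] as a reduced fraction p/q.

43/11

Using pₖ = aₖpₖ₋₁ + pₖ₋₂ and qₖ = aₖqₖ₋₁ + qₖ₋₂:
  k=0: a=3, p=3, q=1
  k=1: a=1, p=4, q=1
  k=2: a=10, p=43, q=11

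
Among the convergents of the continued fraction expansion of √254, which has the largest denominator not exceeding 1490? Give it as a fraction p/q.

8144/511

√254 = [15; 1, 14, 1, 30, …] (period length 4).
Convergents:
  p_0/q_0 = 15/1
  p_1/q_1 = 16/1
  p_2/q_2 = 239/15
  p_3/q_3 = 255/16
  p_4/q_4 = 7889/495
  p_5/q_5 = 8144/511
  p_6/q_6 = 121905/7649
q_5 = 511 ≤ 1490 < 7649 = q_6, so the answer is 8144/511.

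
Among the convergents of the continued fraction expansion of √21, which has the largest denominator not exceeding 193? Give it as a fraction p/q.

√21 = [4; 1, 1, 2, 1, 1, 8, …] (period length 6).
Convergents:
  p_0/q_0 = 4/1
  p_1/q_1 = 5/1
  p_2/q_2 = 9/2
  p_3/q_3 = 23/5
  p_4/q_4 = 32/7
  p_5/q_5 = 55/12
  p_6/q_6 = 472/103
  p_7/q_7 = 527/115
  p_8/q_8 = 999/218
q_7 = 115 ≤ 193 < 218 = q_8, so the answer is 527/115.

527/115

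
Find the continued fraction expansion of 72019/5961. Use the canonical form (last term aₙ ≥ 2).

[12; 12, 4, 6, 6, 3]

72019 = 12×5961 + 487
5961 = 12×487 + 117
487 = 4×117 + 19
117 = 6×19 + 3
19 = 6×3 + 1
3 = 3×1 + 0  (stop)
So 72019/5961 = [12; 12, 4, 6, 6, 3].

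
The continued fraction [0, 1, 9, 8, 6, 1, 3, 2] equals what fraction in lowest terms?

Fold from the inside: start with 2/1.
  3 + 1/2 = 7/2
  1 + 2/7 = 9/7
  6 + 7/9 = 61/9
  8 + 9/61 = 497/61
  9 + 61/497 = 4534/497
  1 + 497/4534 = 5031/4534
  0 + 4534/5031 = 4534/5031

4534/5031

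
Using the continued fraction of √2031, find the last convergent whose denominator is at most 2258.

√2031 = [45; 15, 90, …] (period length 2).
Convergents:
  p_0/q_0 = 45/1
  p_1/q_1 = 676/15
  p_2/q_2 = 60885/1351
  p_3/q_3 = 913951/20280
q_2 = 1351 ≤ 2258 < 20280 = q_3, so the answer is 60885/1351.

60885/1351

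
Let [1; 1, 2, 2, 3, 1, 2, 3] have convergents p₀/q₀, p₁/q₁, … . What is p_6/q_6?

147/86

Using pₖ = aₖpₖ₋₁ + pₖ₋₂, qₖ = aₖqₖ₋₁ + qₖ₋₂ (with p₋₁=1, p₋₂=0, q₋₁=0, q₋₂=1):
  k=0: a=1, p=1, q=1
  k=1: a=1, p=2, q=1
  k=2: a=2, p=5, q=3
  k=3: a=2, p=12, q=7
  k=4: a=3, p=41, q=24
  k=5: a=1, p=53, q=31
  k=6: a=2, p=147, q=86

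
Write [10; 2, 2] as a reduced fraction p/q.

Fold from the inside: start with 2/1.
  2 + 1/2 = 5/2
  10 + 2/5 = 52/5

52/5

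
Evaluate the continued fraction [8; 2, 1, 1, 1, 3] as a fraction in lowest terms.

243/29

Using pₖ = aₖpₖ₋₁ + pₖ₋₂ and qₖ = aₖqₖ₋₁ + qₖ₋₂:
  k=0: a=8, p=8, q=1
  k=1: a=2, p=17, q=2
  k=2: a=1, p=25, q=3
  k=3: a=1, p=42, q=5
  k=4: a=1, p=67, q=8
  k=5: a=3, p=243, q=29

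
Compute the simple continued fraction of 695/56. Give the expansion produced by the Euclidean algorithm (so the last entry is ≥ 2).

[12; 2, 2, 3, 3]

695 = 12*56 + 23
56 = 2*23 + 10
23 = 2*10 + 3
10 = 3*3 + 1
3 = 3*1 + 0  (stop)
So 695/56 = [12; 2, 2, 3, 3].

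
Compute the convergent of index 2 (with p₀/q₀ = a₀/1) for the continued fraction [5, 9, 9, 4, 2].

419/82

Using pₖ = aₖpₖ₋₁ + pₖ₋₂, qₖ = aₖqₖ₋₁ + qₖ₋₂ (with p₋₁=1, p₋₂=0, q₋₁=0, q₋₂=1):
  k=0: a=5, p=5, q=1
  k=1: a=9, p=46, q=9
  k=2: a=9, p=419, q=82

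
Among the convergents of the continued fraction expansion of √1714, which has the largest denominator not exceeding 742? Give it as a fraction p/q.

√1714 = [41; 2, 2, 82, …] (period length 3).
Convergents:
  p_0/q_0 = 41/1
  p_1/q_1 = 83/2
  p_2/q_2 = 207/5
  p_3/q_3 = 17057/412
  p_4/q_4 = 34321/829
q_3 = 412 ≤ 742 < 829 = q_4, so the answer is 17057/412.

17057/412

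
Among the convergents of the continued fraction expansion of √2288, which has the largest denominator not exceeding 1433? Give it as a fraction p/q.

27504/575

√2288 = [47; 1, 4, 1, 94, …] (period length 4).
Convergents:
  p_0/q_0 = 47/1
  p_1/q_1 = 48/1
  p_2/q_2 = 239/5
  p_3/q_3 = 287/6
  p_4/q_4 = 27217/569
  p_5/q_5 = 27504/575
  p_6/q_6 = 137233/2869
q_5 = 575 ≤ 1433 < 2869 = q_6, so the answer is 27504/575.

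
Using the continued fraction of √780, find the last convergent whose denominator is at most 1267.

√780 = [27; 1, 12, 1, 54, …] (period length 4).
Convergents:
  p_0/q_0 = 27/1
  p_1/q_1 = 28/1
  p_2/q_2 = 363/13
  p_3/q_3 = 391/14
  p_4/q_4 = 21477/769
  p_5/q_5 = 21868/783
  p_6/q_6 = 283893/10165
q_5 = 783 ≤ 1267 < 10165 = q_6, so the answer is 21868/783.

21868/783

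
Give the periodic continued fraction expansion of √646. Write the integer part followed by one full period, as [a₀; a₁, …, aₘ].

a₀ = ⌊√646⌋ = 25.
With m₀=0, d₀=1 and mₖ₊₁ = dₖaₖ − mₖ, dₖ₊₁ = (n − mₖ₊₁²)/dₖ, aₖ₊₁ = ⌊(a₀+mₖ₊₁)/dₖ₊₁⌋:
  k=1: m=25, d=21, a=2
  k=2: m=17, d=17, a=2
  k=3: m=17, d=21, a=2
  k=4: m=25, d=1, a=50
d=1 and a=2a₀=50 at k=4, so the next step gives (m, d) = (25, 21) again — its k=1 value — and the period has length 4.

[25; 2, 2, 2, 50]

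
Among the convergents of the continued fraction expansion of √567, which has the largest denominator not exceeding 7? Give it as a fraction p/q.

√567 = [23; 1, 4, 3, 4, 1, 46, …] (period length 6).
Convergents:
  p_0/q_0 = 23/1
  p_1/q_1 = 24/1
  p_2/q_2 = 119/5
  p_3/q_3 = 381/16
q_2 = 5 ≤ 7 < 16 = q_3, so the answer is 119/5.

119/5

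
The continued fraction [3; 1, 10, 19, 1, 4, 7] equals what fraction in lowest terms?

30803/7879

Fold from the inside: start with 7/1.
  4 + 1/7 = 29/7
  1 + 7/29 = 36/29
  19 + 29/36 = 713/36
  10 + 36/713 = 7166/713
  1 + 713/7166 = 7879/7166
  3 + 7166/7879 = 30803/7879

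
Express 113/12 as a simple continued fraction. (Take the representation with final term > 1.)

[9; 2, 2, 2]

113 = 9×12 + 5
12 = 2×5 + 2
5 = 2×2 + 1
2 = 2×1 + 0  (stop)
So 113/12 = [9; 2, 2, 2].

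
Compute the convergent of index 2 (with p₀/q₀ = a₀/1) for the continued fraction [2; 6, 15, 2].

197/91

Using pₖ = aₖpₖ₋₁ + pₖ₋₂, qₖ = aₖqₖ₋₁ + qₖ₋₂ (with p₋₁=1, p₋₂=0, q₋₁=0, q₋₂=1):
  k=0: a=2, p=2, q=1
  k=1: a=6, p=13, q=6
  k=2: a=15, p=197, q=91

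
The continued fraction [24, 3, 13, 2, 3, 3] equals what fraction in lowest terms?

23109/950

Using pₖ = aₖpₖ₋₁ + pₖ₋₂ and qₖ = aₖqₖ₋₁ + qₖ₋₂:
  k=0: a=24, p=24, q=1
  k=1: a=3, p=73, q=3
  k=2: a=13, p=973, q=40
  k=3: a=2, p=2019, q=83
  k=4: a=3, p=7030, q=289
  k=5: a=3, p=23109, q=950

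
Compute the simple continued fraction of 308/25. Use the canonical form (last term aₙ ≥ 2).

308 = 12·25 + 8
25 = 3·8 + 1
8 = 8·1 + 0  (stop)
So 308/25 = [12; 3, 8].

[12; 3, 8]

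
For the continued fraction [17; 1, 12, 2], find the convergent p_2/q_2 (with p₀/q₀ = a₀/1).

Using pₖ = aₖpₖ₋₁ + pₖ₋₂, qₖ = aₖqₖ₋₁ + qₖ₋₂ (with p₋₁=1, p₋₂=0, q₋₁=0, q₋₂=1):
  k=0: a=17, p=17, q=1
  k=1: a=1, p=18, q=1
  k=2: a=12, p=233, q=13

233/13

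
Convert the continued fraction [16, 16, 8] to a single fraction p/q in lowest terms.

Fold from the inside: start with 8/1.
  16 + 1/8 = 129/8
  16 + 8/129 = 2072/129

2072/129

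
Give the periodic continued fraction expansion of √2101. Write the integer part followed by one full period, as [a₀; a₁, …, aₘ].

[45; 1, 5, 8, 5, 1, 90]

a₀ = ⌊√2101⌋ = 45.
With m₀=0, d₀=1 and mₖ₊₁ = dₖaₖ − mₖ, dₖ₊₁ = (n − mₖ₊₁²)/dₖ, aₖ₊₁ = ⌊(a₀+mₖ₊₁)/dₖ₊₁⌋:
  k=1: m=45, d=76, a=1
  k=2: m=31, d=15, a=5
  k=3: m=44, d=11, a=8
  k=4: m=44, d=15, a=5
  k=5: m=31, d=76, a=1
  k=6: m=45, d=1, a=90
d=1 and a=2a₀=90 at k=6, so the next step gives (m, d) = (45, 76) again — its k=1 value — and the period has length 6.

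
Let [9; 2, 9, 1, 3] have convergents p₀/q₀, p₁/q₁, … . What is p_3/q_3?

Using pₖ = aₖpₖ₋₁ + pₖ₋₂, qₖ = aₖqₖ₋₁ + qₖ₋₂ (with p₋₁=1, p₋₂=0, q₋₁=0, q₋₂=1):
  k=0: a=9, p=9, q=1
  k=1: a=2, p=19, q=2
  k=2: a=9, p=180, q=19
  k=3: a=1, p=199, q=21

199/21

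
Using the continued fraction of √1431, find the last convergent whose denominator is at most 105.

√1431 = [37; 1, 4, 1, 4, 1, 74, …] (period length 6).
Convergents:
  p_0/q_0 = 37/1
  p_1/q_1 = 38/1
  p_2/q_2 = 189/5
  p_3/q_3 = 227/6
  p_4/q_4 = 1097/29
  p_5/q_5 = 1324/35
  p_6/q_6 = 99073/2619
q_5 = 35 ≤ 105 < 2619 = q_6, so the answer is 1324/35.

1324/35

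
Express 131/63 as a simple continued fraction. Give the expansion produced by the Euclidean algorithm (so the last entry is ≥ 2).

131 = 2×63 + 5
63 = 12×5 + 3
5 = 1×3 + 2
3 = 1×2 + 1
2 = 2×1 + 0  (stop)
So 131/63 = [2; 12, 1, 1, 2].

[2; 12, 1, 1, 2]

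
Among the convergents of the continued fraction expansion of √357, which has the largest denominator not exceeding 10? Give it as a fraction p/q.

√357 = [18; 1, 8, 2, 8, 1, 36, …] (period length 6).
Convergents:
  p_0/q_0 = 18/1
  p_1/q_1 = 19/1
  p_2/q_2 = 170/9
  p_3/q_3 = 359/19
q_2 = 9 ≤ 10 < 19 = q_3, so the answer is 170/9.

170/9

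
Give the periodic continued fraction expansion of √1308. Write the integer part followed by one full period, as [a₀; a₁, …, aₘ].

[36; 6, 72]

a₀ = ⌊√1308⌋ = 36.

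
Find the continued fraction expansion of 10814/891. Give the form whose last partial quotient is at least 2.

10814 = 12·891 + 122
891 = 7·122 + 37
122 = 3·37 + 11
37 = 3·11 + 4
11 = 2·4 + 3
4 = 1·3 + 1
3 = 3·1 + 0  (stop)
So 10814/891 = [12; 7, 3, 3, 2, 1, 3].

[12; 7, 3, 3, 2, 1, 3]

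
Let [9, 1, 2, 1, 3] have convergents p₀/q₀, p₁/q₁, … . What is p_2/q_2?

29/3

Using pₖ = aₖpₖ₋₁ + pₖ₋₂, qₖ = aₖqₖ₋₁ + qₖ₋₂ (with p₋₁=1, p₋₂=0, q₋₁=0, q₋₂=1):
  k=0: a=9, p=9, q=1
  k=1: a=1, p=10, q=1
  k=2: a=2, p=29, q=3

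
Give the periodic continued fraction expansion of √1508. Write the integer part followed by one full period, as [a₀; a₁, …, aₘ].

[38; 1, 4, 1, 76]

a₀ = ⌊√1508⌋ = 38.
With m₀=0, d₀=1 and mₖ₊₁ = dₖaₖ − mₖ, dₖ₊₁ = (n − mₖ₊₁²)/dₖ, aₖ₊₁ = ⌊(a₀+mₖ₊₁)/dₖ₊₁⌋:
  k=1: m=38, d=64, a=1
  k=2: m=26, d=13, a=4
  k=3: m=26, d=64, a=1
  k=4: m=38, d=1, a=76
d=1 and a=2a₀=76 at k=4, so the next step gives (m, d) = (38, 64) again — its k=1 value — and the period has length 4.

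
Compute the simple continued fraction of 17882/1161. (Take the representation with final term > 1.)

17882 = 15·1161 + 467
1161 = 2·467 + 227
467 = 2·227 + 13
227 = 17·13 + 6
13 = 2·6 + 1
6 = 6·1 + 0  (stop)
So 17882/1161 = [15; 2, 2, 17, 2, 6].

[15; 2, 2, 17, 2, 6]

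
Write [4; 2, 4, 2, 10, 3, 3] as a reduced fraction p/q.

9567/2150

Fold from the inside: start with 3/1.
  3 + 1/3 = 10/3
  10 + 3/10 = 103/10
  2 + 10/103 = 216/103
  4 + 103/216 = 967/216
  2 + 216/967 = 2150/967
  4 + 967/2150 = 9567/2150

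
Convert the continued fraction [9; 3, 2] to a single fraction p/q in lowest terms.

65/7

Using pₖ = aₖpₖ₋₁ + pₖ₋₂ and qₖ = aₖqₖ₋₁ + qₖ₋₂:
  k=0: a=9, p=9, q=1
  k=1: a=3, p=28, q=3
  k=2: a=2, p=65, q=7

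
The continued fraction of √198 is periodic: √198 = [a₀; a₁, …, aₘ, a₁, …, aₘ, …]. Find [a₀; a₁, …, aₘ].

a₀ = ⌊√198⌋ = 14.
With m₀=0, d₀=1 and mₖ₊₁ = dₖaₖ − mₖ, dₖ₊₁ = (n − mₖ₊₁²)/dₖ, aₖ₊₁ = ⌊(a₀+mₖ₊₁)/dₖ₊₁⌋:
  k=1: m=14, d=2, a=14
  k=2: m=14, d=1, a=28
d=1 and a=2a₀=28 at k=2, so the next step gives (m, d) = (14, 2) again — its k=1 value — and the period has length 2.

[14; 14, 28]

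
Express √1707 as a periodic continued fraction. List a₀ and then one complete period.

a₀ = ⌊√1707⌋ = 41.
With m₀=0, d₀=1 and mₖ₊₁ = dₖaₖ − mₖ, dₖ₊₁ = (n − mₖ₊₁²)/dₖ, aₖ₊₁ = ⌊(a₀+mₖ₊₁)/dₖ₊₁⌋:
  k=1: m=41, d=26, a=3
  k=2: m=37, d=13, a=6
  k=3: m=41, d=2, a=41
  k=4: m=41, d=13, a=6
  k=5: m=37, d=26, a=3
  k=6: m=41, d=1, a=82
d=1 and a=2a₀=82 at k=6, so the next step gives (m, d) = (41, 26) again — its k=1 value — and the period has length 6.

[41; 3, 6, 41, 6, 3, 82]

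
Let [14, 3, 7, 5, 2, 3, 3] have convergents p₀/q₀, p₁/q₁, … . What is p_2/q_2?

315/22

Using pₖ = aₖpₖ₋₁ + pₖ₋₂, qₖ = aₖqₖ₋₁ + qₖ₋₂ (with p₋₁=1, p₋₂=0, q₋₁=0, q₋₂=1):
  k=0: a=14, p=14, q=1
  k=1: a=3, p=43, q=3
  k=2: a=7, p=315, q=22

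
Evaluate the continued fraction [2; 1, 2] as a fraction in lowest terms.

8/3

Fold from the inside: start with 2/1.
  1 + 1/2 = 3/2
  2 + 2/3 = 8/3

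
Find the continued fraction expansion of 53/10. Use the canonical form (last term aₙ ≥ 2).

[5; 3, 3]

53 = 5×10 + 3
10 = 3×3 + 1
3 = 3×1 + 0  (stop)
So 53/10 = [5; 3, 3].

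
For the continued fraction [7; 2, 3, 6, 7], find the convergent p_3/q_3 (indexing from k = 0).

327/44

Using pₖ = aₖpₖ₋₁ + pₖ₋₂, qₖ = aₖqₖ₋₁ + qₖ₋₂ (with p₋₁=1, p₋₂=0, q₋₁=0, q₋₂=1):
  k=0: a=7, p=7, q=1
  k=1: a=2, p=15, q=2
  k=2: a=3, p=52, q=7
  k=3: a=6, p=327, q=44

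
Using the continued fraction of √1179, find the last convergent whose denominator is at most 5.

103/3

√1179 = [34; 2, 1, 33, 1, 2, 68, …] (period length 6).
Convergents:
  p_0/q_0 = 34/1
  p_1/q_1 = 69/2
  p_2/q_2 = 103/3
  p_3/q_3 = 3468/101
q_2 = 3 ≤ 5 < 101 = q_3, so the answer is 103/3.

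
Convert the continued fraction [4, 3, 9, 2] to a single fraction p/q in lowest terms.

255/59

Fold from the inside: start with 2/1.
  9 + 1/2 = 19/2
  3 + 2/19 = 59/19
  4 + 19/59 = 255/59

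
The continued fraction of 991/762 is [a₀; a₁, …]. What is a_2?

991 = 1·762 + 229   →  a_0 = 1
762 = 3·229 + 75   →  a_1 = 3
229 = 3·75 + 4   →  a_2 = 3

3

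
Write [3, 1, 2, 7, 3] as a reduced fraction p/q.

Using pₖ = aₖpₖ₋₁ + pₖ₋₂ and qₖ = aₖqₖ₋₁ + qₖ₋₂:
  k=0: a=3, p=3, q=1
  k=1: a=1, p=4, q=1
  k=2: a=2, p=11, q=3
  k=3: a=7, p=81, q=22
  k=4: a=3, p=254, q=69

254/69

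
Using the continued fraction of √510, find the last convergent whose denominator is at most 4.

45/2

√510 = [22; 1, 1, 2, 1, 1, 44, …] (period length 6).
Convergents:
  p_0/q_0 = 22/1
  p_1/q_1 = 23/1
  p_2/q_2 = 45/2
  p_3/q_3 = 113/5
q_2 = 2 ≤ 4 < 5 = q_3, so the answer is 45/2.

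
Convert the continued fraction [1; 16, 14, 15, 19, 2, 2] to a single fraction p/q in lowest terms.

Using pₖ = aₖpₖ₋₁ + pₖ₋₂ and qₖ = aₖqₖ₋₁ + qₖ₋₂:
  k=0: a=1, p=1, q=1
  k=1: a=16, p=17, q=16
  k=2: a=14, p=239, q=225
  k=3: a=15, p=3602, q=3391
  k=4: a=19, p=68677, q=64654
  k=5: a=2, p=140956, q=132699
  k=6: a=2, p=350589, q=330052

350589/330052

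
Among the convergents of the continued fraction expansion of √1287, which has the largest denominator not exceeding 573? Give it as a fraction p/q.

20341/567

√1287 = [35; 1, 6, 1, 70, …] (period length 4).
Convergents:
  p_0/q_0 = 35/1
  p_1/q_1 = 36/1
  p_2/q_2 = 251/7
  p_3/q_3 = 287/8
  p_4/q_4 = 20341/567
  p_5/q_5 = 20628/575
q_4 = 567 ≤ 573 < 575 = q_5, so the answer is 20341/567.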